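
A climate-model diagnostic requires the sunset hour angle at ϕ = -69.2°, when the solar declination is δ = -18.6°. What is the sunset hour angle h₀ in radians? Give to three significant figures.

h₀ = 2.66 rad

cos h₀ = −tan ϕ · tan δ = −tan(-69.2°) × tan(-18.600°) = -0.8859, so h₀ = 2.6593 rad = 152.37°.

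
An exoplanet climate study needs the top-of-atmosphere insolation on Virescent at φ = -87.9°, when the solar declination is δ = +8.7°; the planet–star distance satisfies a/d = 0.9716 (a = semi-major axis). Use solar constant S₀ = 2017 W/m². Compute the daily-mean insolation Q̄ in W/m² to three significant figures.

cos H₀ = −tan(-87.9°) tan(+8.700°) = 4.1731 ≥ 1 ⇒ polar night, H₀ = 0 and Q̄ = 0.
Inverse-square distance factor (a/d)² = 0.9716² = 0.944007.

Q̄ ≈ 0.00 W/m²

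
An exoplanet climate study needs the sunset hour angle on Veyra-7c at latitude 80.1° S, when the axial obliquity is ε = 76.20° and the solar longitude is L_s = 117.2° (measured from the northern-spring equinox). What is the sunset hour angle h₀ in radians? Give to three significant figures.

Solar declination: sin δ = sin ε · sin L_s = sin 76.20° × sin 117.2° = 0.86374, so δ = +59.739°.
cos h₀ = −tan ϕ · tan δ = 9.8208 ≥ 1, so the host star never rises (polar night) and h₀ = 0.

h₀ = 0.00 rad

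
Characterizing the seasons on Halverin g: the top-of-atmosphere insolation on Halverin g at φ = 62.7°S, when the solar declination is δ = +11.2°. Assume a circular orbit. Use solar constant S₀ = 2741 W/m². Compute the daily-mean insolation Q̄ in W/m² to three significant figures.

cos H₀ = −tan(-62.7°) tan(+11.200°) = 0.3836, H₀ = 1.1771 rad.
Bracket: H₀ sin φ sin δ + cos φ cos δ sin H₀ = 1.1771×-0.88862×0.19423 + 0.45865×0.98096×0.92349 = -0.203164 + 0.415494 = 0.212330.
Q̄ = (S₀/π) × [bracket] = (2741/π) × 0.212330 = 185.3 W/m².

Q̄ ≈ 185 W/m²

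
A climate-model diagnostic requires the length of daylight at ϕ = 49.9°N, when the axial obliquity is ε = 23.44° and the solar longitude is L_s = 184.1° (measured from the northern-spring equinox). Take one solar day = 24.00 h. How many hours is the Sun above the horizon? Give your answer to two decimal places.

Solar declination: sin δ = sin ε · sin L_s = sin 23.44° × sin 184.1° = -0.02844, so δ = -1.630°.
cos h₀ = −tan ϕ · tan δ = −tan(+49.9°) × tan(-1.630°) = 0.0338, so h₀ = 1.5370 rad = 88.06°.
Daylight = 2h₀/(2π) × 24.00 h = (1.5370/π) × 24.00 = 11.74 h.

11.74 h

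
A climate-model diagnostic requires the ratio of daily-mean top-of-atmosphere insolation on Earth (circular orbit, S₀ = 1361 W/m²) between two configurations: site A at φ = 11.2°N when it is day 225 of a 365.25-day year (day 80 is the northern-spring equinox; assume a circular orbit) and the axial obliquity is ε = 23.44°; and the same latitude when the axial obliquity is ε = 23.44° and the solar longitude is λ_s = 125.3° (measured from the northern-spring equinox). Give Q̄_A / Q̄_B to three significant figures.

— Configuration A (φ=+11.2°):
Solar longitude: λ_s = 360° × (225 − 80)/365.25 = 142.916°.
sin δ = sin 23.44° × sin 142.916° = 0.23986, so δ = +13.878°.
cos H₀ = −tan(+11.2°) tan(+13.878°) = -0.0489, H₀ = 1.6197 rad.
Bracket: H₀ sin φ sin δ + cos φ cos δ sin H₀ = 1.6197×0.19423×0.23986 + 0.98096×0.97081×0.99880 = 0.075459 + 0.951183 = 1.026642.
Q̄ = (S₀/π) × [bracket] = (1361/π) × 1.026642 = 444.76 W/m².
— Configuration B (φ=+11.2°):
Solar declination: sin δ = sin ε · sin λ_s = sin 23.44° × sin 125.3° = 0.32465, so δ = +18.944°.
cos H₀ = −tan(+11.2°) tan(+18.944°) = -0.0680, H₀ = 1.6388 rad.
Bracket: H₀ sin φ sin δ + cos φ cos δ sin H₀ = 1.6388×0.19423×0.32465 + 0.98096×0.94583×0.99769 = 0.103337 + 0.925678 = 1.029015.
Q̄ = (S₀/π) × [bracket] = (1361/π) × 1.029015 = 445.79 W/m².
Ratio Q̄_A / Q̄_B = 444.76 / 445.79 = 0.9977.

Q̄_A / Q̄_B ≈ 0.998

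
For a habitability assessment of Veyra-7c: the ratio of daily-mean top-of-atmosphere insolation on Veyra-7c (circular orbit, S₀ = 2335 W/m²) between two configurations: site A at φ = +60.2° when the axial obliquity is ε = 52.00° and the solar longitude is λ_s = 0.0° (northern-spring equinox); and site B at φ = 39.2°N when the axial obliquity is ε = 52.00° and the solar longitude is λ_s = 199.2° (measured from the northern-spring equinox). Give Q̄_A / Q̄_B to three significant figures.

— Configuration A (φ=+60.2°):
Solar declination: sin δ = sin ε · sin λ_s = sin 52.00° × sin 0.0° = 0.00000, so δ = +0.000°.
cos H₀ = −tan(+60.2°) tan(+0.000°) = -0.0000, H₀ = 1.5708 rad.
Bracket: H₀ sin φ sin δ + cos φ cos δ sin H₀ = 1.5708×0.86777×0.00000 + 0.49697×1.00000×1.00000 = 0.000000 + 0.496970 = 0.496970.
Q̄ = (S₀/π) × [bracket] = (2335/π) × 0.496970 = 369.37 W/m².
— Configuration B (φ=+39.2°):
Solar declination: sin δ = sin ε · sin λ_s = sin 52.00° × sin 199.2° = -0.25915, so δ = -15.020°.
cos H₀ = −tan(+39.2°) tan(-15.020°) = 0.2188, H₀ = 1.3502 rad.
Bracket: H₀ sin φ sin δ + cos φ cos δ sin H₀ = 1.3502×0.63203×-0.25915 + 0.77494×0.96584×0.97576 = -0.221150 + 0.730325 = 0.509175.
Q̄ = (S₀/π) × [bracket] = (2335/π) × 0.509175 = 378.45 W/m².
Ratio Q̄_A / Q̄_B = 369.37 / 378.45 = 0.9760.

Q̄_A / Q̄_B ≈ 0.976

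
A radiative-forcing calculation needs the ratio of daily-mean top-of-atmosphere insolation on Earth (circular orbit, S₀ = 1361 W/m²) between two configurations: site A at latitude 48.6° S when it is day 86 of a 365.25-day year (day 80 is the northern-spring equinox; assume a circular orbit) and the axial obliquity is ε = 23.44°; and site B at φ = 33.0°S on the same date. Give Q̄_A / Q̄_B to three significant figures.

— Configuration A (φ=-48.6°):
Solar longitude: λ_s = 360° × (86 − 80)/365.25 = 5.914°.
sin δ = sin 23.44° × sin 5.914° = 0.04098, so δ = +2.349°.
cos H₀ = −tan(-48.6°) tan(+2.349°) = 0.0465, H₀ = 1.5243 rad.
Bracket: H₀ sin φ sin δ + cos φ cos δ sin H₀ = 1.5243×-0.75011×0.04098 + 0.66131×0.99916×0.99892 = -0.046856 + 0.660041 = 0.613185.
Q̄ = (S₀/π) × [bracket] = (1361/π) × 0.613185 = 265.64 W/m².
— Configuration B (φ=-33.0°):
cos H₀ = −tan(-33.0°) tan(+2.349°) = 0.0266, H₀ = 1.5442 rad.
Bracket: H₀ sin φ sin δ + cos φ cos δ sin H₀ = 1.5442×-0.54464×0.04098 + 0.83867×0.99916×0.99965 = -0.034466 + 0.837672 = 0.803206.
Q̄ = (S₀/π) × [bracket] = (1361/π) × 0.803206 = 347.96 W/m².
Ratio Q̄_A / Q̄_B = 265.64 / 347.96 = 0.7634.

Q̄_A / Q̄_B ≈ 0.763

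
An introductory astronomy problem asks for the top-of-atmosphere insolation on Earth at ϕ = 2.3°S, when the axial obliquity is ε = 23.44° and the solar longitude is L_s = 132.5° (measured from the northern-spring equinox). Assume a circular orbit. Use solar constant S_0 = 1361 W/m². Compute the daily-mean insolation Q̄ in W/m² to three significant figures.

Solar declination: sin δ = sin ε · sin L_s = sin 23.44° × sin 132.5° = 0.29328, so δ = +17.054°.
cos h₀ = −tan(-2.3°) tan(+17.054°) = 0.0123, h₀ = 1.5585 rad.
Bracket: h₀ sin ϕ sin δ + cos ϕ cos δ sin h₀ = 1.5585×-0.04013×0.29328 + 0.99919×0.95603×0.99992 = -0.018342 + 0.955179 = 0.936837.
Q̄ = (S_0/π) × [bracket] = (1361/π) × 0.936837 = 405.9 W/m².

Q̄ ≈ 406 W/m²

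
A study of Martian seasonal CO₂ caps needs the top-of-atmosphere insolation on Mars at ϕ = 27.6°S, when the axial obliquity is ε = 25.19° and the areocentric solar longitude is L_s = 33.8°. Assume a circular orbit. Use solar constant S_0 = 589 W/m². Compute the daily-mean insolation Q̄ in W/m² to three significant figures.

sin δ = sin 25.19° × sin 33.8° = 0.23677, so δ = +13.696°.
cos h₀ = −tan(-27.6°) tan(+13.696°) = 0.1274, h₀ = 1.4430 rad.
Bracket: h₀ sin ϕ sin δ + cos ϕ cos δ sin h₀ = 1.4430×-0.46330×0.23677 + 0.88620×0.97157×0.99185 = -0.158291 + 0.853988 = 0.695697.
Q̄ = (S_0/π) × [bracket] = (589/π) × 0.695697 = 130.4 W/m².

Q̄ ≈ 130 W/m²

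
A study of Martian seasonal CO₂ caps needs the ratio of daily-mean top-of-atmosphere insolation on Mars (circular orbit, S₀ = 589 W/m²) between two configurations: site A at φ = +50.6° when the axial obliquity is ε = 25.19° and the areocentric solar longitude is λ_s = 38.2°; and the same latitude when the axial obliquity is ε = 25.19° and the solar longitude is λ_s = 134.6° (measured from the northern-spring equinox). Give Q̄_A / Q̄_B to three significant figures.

Q̄_A / Q̄_B ≈ 0.948

— Configuration A (φ=+50.6°):
sin δ = sin 25.19° × sin 38.2° = 0.26321, so δ = +15.260°.
cos H₀ = −tan(+50.6°) tan(+15.260°) = -0.3321, H₀ = 1.9094 rad.
Bracket: H₀ sin φ sin δ + cos φ cos δ sin H₀ = 1.9094×0.77273×0.26321 + 0.63473×0.96474×0.94323 = 0.388353 + 0.577586 = 0.965939.
Q̄ = (S₀/π) × [bracket] = (589/π) × 0.965939 = 181.10 W/m².
— Configuration B (φ=+50.6°):
Solar declination: sin δ = sin ε · sin λ_s = sin 25.19° × sin 134.6° = 0.30305, so δ = +17.641°.
cos H₀ = −tan(+50.6°) tan(+17.641°) = -0.3871, H₀ = 1.9683 rad.
Bracket: H₀ sin φ sin δ + cos φ cos δ sin H₀ = 1.9683×0.77273×0.30305 + 0.63473×0.95297×0.92202 = 0.460928 + 0.557710 = 1.018638.
Q̄ = (S₀/π) × [bracket] = (589/π) × 1.018638 = 190.98 W/m².
Ratio Q̄_A / Q̄_B = 181.10 / 190.98 = 0.9483.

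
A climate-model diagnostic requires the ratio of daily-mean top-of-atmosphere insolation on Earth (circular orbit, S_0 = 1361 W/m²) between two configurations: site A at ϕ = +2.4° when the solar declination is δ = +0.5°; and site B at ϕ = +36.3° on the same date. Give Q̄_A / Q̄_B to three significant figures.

— Configuration A (ϕ=+2.4°):
cos h₀ = −tan(+2.4°) tan(+0.500°) = -0.0004, h₀ = 1.5712 rad.
Bracket: h₀ sin ϕ sin δ + cos ϕ cos δ sin h₀ = 1.5712×0.04188×0.00873 + 0.99912×0.99996×1.00000 = 0.000574 + 0.999080 = 0.999654.
Q̄ = (S_0/π) × [bracket] = (1361/π) × 0.999654 = 433.07 W/m².
— Configuration B (ϕ=+36.3°):
cos h₀ = −tan(+36.3°) tan(+0.500°) = -0.0064, h₀ = 1.5772 rad.
Bracket: h₀ sin ϕ sin δ + cos ϕ cos δ sin h₀ = 1.5772×0.59201×0.00873 + 0.80593×0.99996×0.99998 = 0.008151 + 0.805882 = 0.814033.
Q̄ = (S_0/π) × [bracket] = (1361/π) × 0.814033 = 352.66 W/m².
Ratio Q̄_A / Q̄_B = 433.07 / 352.66 = 1.228.

Q̄_A / Q̄_B ≈ 1.23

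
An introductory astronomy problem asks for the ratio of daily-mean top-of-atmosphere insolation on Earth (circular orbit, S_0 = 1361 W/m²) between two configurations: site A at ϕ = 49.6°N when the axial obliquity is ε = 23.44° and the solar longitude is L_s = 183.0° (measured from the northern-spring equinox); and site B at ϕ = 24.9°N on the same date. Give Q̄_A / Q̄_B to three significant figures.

— Configuration A (ϕ=+49.6°):
Solar declination: sin δ = sin ε · sin L_s = sin 23.44° × sin 183.0° = -0.02082, so δ = -1.193°.
cos h₀ = −tan(+49.6°) tan(-1.193°) = 0.0245, h₀ = 1.5463 rad.
Bracket: h₀ sin ϕ sin δ + cos ϕ cos δ sin h₀ = 1.5463×0.76154×-0.02082 + 0.64812×0.99978×0.99970 = -0.024517 + 0.647783 = 0.623266.
Q̄ = (S_0/π) × [bracket] = (1361/π) × 0.623266 = 270.01 W/m².
— Configuration B (ϕ=+24.9°):
cos h₀ = −tan(+24.9°) tan(-1.193°) = 0.0097, h₀ = 1.5611 rad.
Bracket: h₀ sin ϕ sin δ + cos ϕ cos δ sin h₀ = 1.5611×0.42104×-0.02082 + 0.90704×0.99978×0.99995 = -0.013685 + 0.906795 = 0.893110.
Q̄ = (S_0/π) × [bracket] = (1361/π) × 0.893110 = 386.91 W/m².
Ratio Q̄_A / Q̄_B = 270.01 / 386.91 = 0.6979.

Q̄_A / Q̄_B ≈ 0.698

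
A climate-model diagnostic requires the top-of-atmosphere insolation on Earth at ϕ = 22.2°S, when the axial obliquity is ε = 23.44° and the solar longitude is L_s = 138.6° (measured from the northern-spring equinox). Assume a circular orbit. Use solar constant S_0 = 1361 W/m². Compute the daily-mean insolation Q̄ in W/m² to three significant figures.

Q̄ ≈ 322 W/m²

Solar declination: sin δ = sin ε · sin L_s = sin 23.44° × sin 138.6° = 0.26306, so δ = +15.252°.
cos h₀ = −tan(-22.2°) tan(+15.252°) = 0.1113, h₀ = 1.4593 rad.
Bracket: h₀ sin ϕ sin δ + cos ϕ cos δ sin h₀ = 1.4593×-0.37784×0.26306 + 0.92587×0.96478×0.99379 = -0.145047 + 0.887714 = 0.742667.
Q̄ = (S_0/π) × [bracket] = (1361/π) × 0.742667 = 321.7 W/m².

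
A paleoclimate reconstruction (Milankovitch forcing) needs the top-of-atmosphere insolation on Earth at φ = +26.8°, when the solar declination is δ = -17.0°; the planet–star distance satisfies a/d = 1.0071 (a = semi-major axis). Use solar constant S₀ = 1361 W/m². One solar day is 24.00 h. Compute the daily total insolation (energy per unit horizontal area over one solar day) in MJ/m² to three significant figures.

24.9 MJ/m²

cos H₀ = −tan(+26.8°) tan(-17.000°) = 0.1544, H₀ = 1.4157 rad.
Bracket: H₀ sin φ sin δ + cos φ cos δ sin H₀ = 1.4157×0.45088×-0.29237 + 0.89259×0.95630×0.98800 = -0.186623 + 0.843341 = 0.656718.
Inverse-square distance factor (a/d)² = 1.0071² = 1.014250.
Q̄ = (S₀/π) × 1.014250 × [bracket] = (1361/π) × 1.014250 × 0.656718 = 288.56 W/m².
Daily total = Q̄ × 24.00 h × 3600 s/h = 288.56 × 24.00 × 3600 / 10⁶ = 24.93 MJ/m².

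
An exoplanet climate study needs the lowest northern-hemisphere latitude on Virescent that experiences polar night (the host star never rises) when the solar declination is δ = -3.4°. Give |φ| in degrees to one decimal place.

|φ| = 86.6°

Polar night requires cos H₀ = −tan φ tan δ ≥ 1, i.e. tan φ tan δ ≤ −1.
The boundary is |tan φ| · |tan δ| = 1, so |φ| = 90° − |δ| = 90° − 3.4° = 86.6° in the northern hemisphere.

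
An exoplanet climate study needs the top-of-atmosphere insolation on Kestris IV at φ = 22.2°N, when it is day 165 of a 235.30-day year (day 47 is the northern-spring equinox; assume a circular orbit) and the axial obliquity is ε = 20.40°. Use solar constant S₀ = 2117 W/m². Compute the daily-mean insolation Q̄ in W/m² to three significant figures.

Q̄ ≈ 623 W/m²

Solar longitude: λ_s = 360° × (165 − 47)/235.30 = 180.535°.
sin δ = sin 20.40° × sin 180.535° = -0.00326, so δ = -0.187°.
cos H₀ = −tan(+22.2°) tan(-0.187°) = 0.0013, H₀ = 1.5695 rad.
Bracket: H₀ sin φ sin δ + cos φ cos δ sin H₀ = 1.5695×0.37784×-0.00326 + 0.92587×0.99999×1.00000 = -0.001933 + 0.925861 = 0.923928.
Q̄ = (S₀/π) × [bracket] = (2117/π) × 0.923928 = 622.6 W/m².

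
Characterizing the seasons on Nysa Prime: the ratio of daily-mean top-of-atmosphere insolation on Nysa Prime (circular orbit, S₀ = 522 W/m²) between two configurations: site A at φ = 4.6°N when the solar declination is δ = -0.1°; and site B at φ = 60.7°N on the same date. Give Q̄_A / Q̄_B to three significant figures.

— Configuration A (φ=+4.6°):
cos H₀ = −tan(+4.6°) tan(-0.100°) = 0.0001, H₀ = 1.5707 rad.
Bracket: H₀ sin φ sin δ + cos φ cos δ sin H₀ = 1.5707×0.08020×-0.00175 + 0.99678×1.00000×1.00000 = -0.000220 + 0.996780 = 0.996560.
Q̄ = (S₀/π) × [bracket] = (522/π) × 0.996560 = 165.59 W/m².
— Configuration B (φ=+60.7°):
cos H₀ = −tan(+60.7°) tan(-0.100°) = 0.0031, H₀ = 1.5677 rad.
Bracket: H₀ sin φ sin δ + cos φ cos δ sin H₀ = 1.5677×0.87207×-0.00175 + 0.48938×1.00000×1.00000 = -0.002393 + 0.489380 = 0.486987.
Q̄ = (S₀/π) × [bracket] = (522/π) × 0.486987 = 80.917 W/m².
Ratio Q̄_A / Q̄_B = 165.59 / 80.917 = 2.046.

Q̄_A / Q̄_B ≈ 2.05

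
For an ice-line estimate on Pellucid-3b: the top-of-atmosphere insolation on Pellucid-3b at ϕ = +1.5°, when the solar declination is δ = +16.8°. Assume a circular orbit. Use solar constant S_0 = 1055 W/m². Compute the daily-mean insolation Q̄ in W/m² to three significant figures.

cos h₀ = −tan(+1.5°) tan(+16.800°) = -0.0079, h₀ = 1.5787 rad.
Bracket: h₀ sin ϕ sin δ + cos ϕ cos δ sin h₀ = 1.5787×0.02618×0.28903 + 0.99966×0.95732×0.99997 = 0.011946 + 0.956966 = 0.968912.
Q̄ = (S_0/π) × [bracket] = (1055/π) × 0.968912 = 325.4 W/m².

Q̄ ≈ 325 W/m²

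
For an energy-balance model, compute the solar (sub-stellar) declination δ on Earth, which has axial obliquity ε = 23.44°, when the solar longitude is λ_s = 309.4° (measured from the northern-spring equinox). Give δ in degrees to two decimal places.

δ = -17.90°

sin δ = sin ε · sin λ_s = sin 23.44° × sin 309.4° = -0.307385.
δ = arcsin(-0.307385) = -17.90°.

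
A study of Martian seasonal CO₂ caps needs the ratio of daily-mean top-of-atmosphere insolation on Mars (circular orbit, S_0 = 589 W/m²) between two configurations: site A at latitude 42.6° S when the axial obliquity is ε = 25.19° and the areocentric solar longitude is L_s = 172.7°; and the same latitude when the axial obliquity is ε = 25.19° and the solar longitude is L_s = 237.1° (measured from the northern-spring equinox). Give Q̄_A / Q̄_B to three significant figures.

Q̄_A / Q̄_B ≈ 0.611

— Configuration A (ϕ=-42.6°):
sin δ = sin 25.19° × sin 172.7° = 0.05408, so δ = +3.100°.
cos h₀ = −tan(-42.6°) tan(+3.100°) = 0.0498, h₀ = 1.5210 rad.
Bracket: h₀ sin ϕ sin δ + cos ϕ cos δ sin h₀ = 1.5210×-0.67688×0.05408 + 0.73610×0.99854×0.99876 = -0.055677 + 0.734114 = 0.678437.
Q̄ = (S_0/π) × [bracket] = (589/π) × 0.678437 = 127.20 W/m².
— Configuration B (ϕ=-42.6°):
Solar declination: sin δ = sin ε · sin L_s = sin 25.19° × sin 237.1° = -0.35736, so δ = -20.938°.
cos h₀ = −tan(-42.6°) tan(-20.938°) = -0.3518, h₀ = 1.9303 rad.
Bracket: h₀ sin ϕ sin δ + cos ϕ cos δ sin h₀ = 1.9303×-0.67688×-0.35736 + 0.73610×0.93397×0.93606 = 0.466920 + 0.643537 = 1.110457.
Q̄ = (S_0/π) × [bracket] = (589/π) × 1.110457 = 208.19 W/m².
Ratio Q̄_A / Q̄_B = 127.20 / 208.19 = 0.6110.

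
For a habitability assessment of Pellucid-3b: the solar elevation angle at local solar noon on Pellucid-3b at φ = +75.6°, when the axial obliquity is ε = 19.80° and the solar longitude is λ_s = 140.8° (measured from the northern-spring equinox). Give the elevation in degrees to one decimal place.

26.8°

Solar declination: sin δ = sin ε · sin λ_s = sin 19.80° × sin 140.8° = 0.21409, so δ = +12.362°.
At local noon the hour angle is zero, so the zenith angle equals |φ − δ| = |+75.6° − (+12.362°)| = 63.238°.
Elevation = 90° − 63.238° = 26.8°.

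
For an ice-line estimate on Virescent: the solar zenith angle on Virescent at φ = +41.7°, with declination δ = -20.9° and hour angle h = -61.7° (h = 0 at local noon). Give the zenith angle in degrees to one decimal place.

θ_z = 84.6°

cos θ_z = sin φ sin δ + cos φ cos δ cos h = -0.237313 + 0.330683 = 0.093370.
θ_z = arccos(0.093370) = 84.6°.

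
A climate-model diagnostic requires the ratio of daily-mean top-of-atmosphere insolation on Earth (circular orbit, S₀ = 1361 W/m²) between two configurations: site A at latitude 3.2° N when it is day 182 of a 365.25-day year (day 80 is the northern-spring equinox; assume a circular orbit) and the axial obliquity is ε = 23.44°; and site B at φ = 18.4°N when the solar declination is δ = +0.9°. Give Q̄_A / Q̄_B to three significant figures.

Q̄_A / Q̄_B ≈ 0.997

— Configuration A (φ=+3.2°):
Solar longitude: λ_s = 360° × (182 − 80)/365.25 = 100.534°.
sin δ = sin 23.44° × sin 100.534° = 0.39108, so δ = +23.022°.
cos H₀ = −tan(+3.2°) tan(+23.022°) = -0.0238, H₀ = 1.5946 rad.
Bracket: H₀ sin φ sin δ + cos φ cos δ sin H₀ = 1.5946×0.05582×0.39108 + 0.99844×0.92035×0.99972 = 0.034810 + 0.918657 = 0.953467.
Q̄ = (S₀/π) × [bracket] = (1361/π) × 0.953467 = 413.06 W/m².
— Configuration B (φ=+18.4°):
cos H₀ = −tan(+18.4°) tan(+0.900°) = -0.0052, H₀ = 1.5760 rad.
Bracket: H₀ sin φ sin δ + cos φ cos δ sin H₀ = 1.5760×0.31565×0.01571 + 0.94888×0.99988×0.99999 = 0.007815 + 0.948757 = 0.956572.
Q̄ = (S₀/π) × [bracket] = (1361/π) × 0.956572 = 414.41 W/m².
Ratio Q̄_A / Q̄_B = 413.06 / 414.41 = 0.9967.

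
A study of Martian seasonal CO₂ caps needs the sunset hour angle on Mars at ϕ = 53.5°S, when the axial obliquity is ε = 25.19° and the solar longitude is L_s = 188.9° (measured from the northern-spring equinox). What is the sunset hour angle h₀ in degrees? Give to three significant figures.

Solar declination: sin δ = sin ε · sin L_s = sin 25.19° × sin 188.9° = -0.06585, so δ = -3.776°.
cos h₀ = −tan ϕ · tan δ = −tan(-53.5°) × tan(-3.776°) = -0.0892, so h₀ = 1.6601 rad = 95.12°.

h₀ = 95.1°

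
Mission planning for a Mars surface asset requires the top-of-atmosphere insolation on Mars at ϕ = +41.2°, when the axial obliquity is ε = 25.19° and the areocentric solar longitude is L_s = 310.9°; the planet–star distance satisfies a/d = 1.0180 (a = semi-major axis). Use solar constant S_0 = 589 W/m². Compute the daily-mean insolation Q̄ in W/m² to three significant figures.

sin δ = sin 25.19° × sin 310.9° = -0.32171, so δ = -18.766°.
cos h₀ = −tan(+41.2°) tan(-18.766°) = 0.2974, h₀ = 1.2688 rad.
Bracket: h₀ sin ϕ sin δ + cos ϕ cos δ sin h₀ = 1.2688×0.65869×-0.32171 + 0.75241×0.94684×0.95474 = -0.268868 + 0.680168 = 0.411300.
Inverse-square distance factor (a/d)² = 1.0180² = 1.036324.
Q̄ = (S_0/π) × 1.036324 × [bracket] = (589/π) × 1.036324 × 0.411300 = 79.91 W/m².

Q̄ ≈ 79.9 W/m²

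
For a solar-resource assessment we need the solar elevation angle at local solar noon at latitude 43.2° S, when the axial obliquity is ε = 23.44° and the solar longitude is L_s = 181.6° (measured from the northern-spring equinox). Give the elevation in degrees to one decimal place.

Solar declination: sin δ = sin ε · sin L_s = sin 23.44° × sin 181.6° = -0.01111, so δ = -0.636°.
At local noon the hour angle is zero, so the zenith angle equals |ϕ − δ| = |-43.2° − (-0.636°)| = 42.564°.
Elevation = 90° − 42.564° = 47.4°.

47.4°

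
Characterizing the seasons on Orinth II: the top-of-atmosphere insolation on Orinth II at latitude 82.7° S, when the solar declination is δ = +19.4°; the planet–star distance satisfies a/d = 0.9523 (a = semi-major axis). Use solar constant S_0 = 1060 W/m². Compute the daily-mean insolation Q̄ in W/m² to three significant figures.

cos h₀ = −tan(-82.7°) tan(+19.400°) = 2.7490 ≥ 1 ⇒ polar night, h₀ = 0 and Q̄ = 0.
Inverse-square distance factor (a/d)² = 0.9523² = 0.906875.

Q̄ ≈ 0.00 W/m²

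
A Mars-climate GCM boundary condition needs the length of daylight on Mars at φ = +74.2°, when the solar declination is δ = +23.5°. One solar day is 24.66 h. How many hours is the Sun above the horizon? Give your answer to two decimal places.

24.66 h

Sunrise equation: cos H₀ = −tan φ · tan δ = -1.5366 ≤ −1, so the Sun never sets (polar day) and H₀ = π.
Daylight = 2H₀/(2π) × 24.66 h = (3.1416/π) × 24.66 = 24.66 h.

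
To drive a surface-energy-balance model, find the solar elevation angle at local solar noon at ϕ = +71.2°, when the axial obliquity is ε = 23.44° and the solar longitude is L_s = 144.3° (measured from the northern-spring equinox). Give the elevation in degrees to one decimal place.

32.2°

Solar declination: sin δ = sin ε · sin L_s = sin 23.44° × sin 144.3° = 0.23213, so δ = +13.422°.
At local noon the hour angle is zero, so the zenith angle equals |ϕ − δ| = |+71.2° − (+13.422°)| = 57.778°.
Elevation = 90° − 57.778° = 32.2°.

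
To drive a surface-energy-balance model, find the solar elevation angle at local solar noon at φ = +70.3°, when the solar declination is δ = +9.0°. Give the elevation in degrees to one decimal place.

At local noon the hour angle is zero, so the zenith angle equals |φ − δ| = |+70.3° − (+9.000°)| = 61.300°.
Elevation = 90° − 61.300° = 28.7°.

28.7°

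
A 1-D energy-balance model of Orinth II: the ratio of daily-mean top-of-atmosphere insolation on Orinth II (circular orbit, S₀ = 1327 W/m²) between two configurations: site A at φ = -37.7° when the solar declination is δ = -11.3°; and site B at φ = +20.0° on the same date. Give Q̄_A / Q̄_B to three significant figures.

Q̄_A / Q̄_B ≈ 1.19

— Configuration A (φ=-37.7°):
cos H₀ = −tan(-37.7°) tan(-11.300°) = -0.1544, H₀ = 1.7259 rad.
Bracket: H₀ sin φ sin δ + cos φ cos δ sin H₀ = 1.7259×-0.61153×-0.19595 + 0.79122×0.98061×0.98800 = 0.206813 + 0.766568 = 0.973381.
Q̄ = (S₀/π) × [bracket] = (1327/π) × 0.973381 = 411.15 W/m².
— Configuration B (φ=+20.0°):
cos H₀ = −tan(+20.0°) tan(-11.300°) = 0.0727, H₀ = 1.4980 rad.
Bracket: H₀ sin φ sin δ + cos φ cos δ sin H₀ = 1.4980×0.34202×-0.19595 + 0.93969×0.98061×0.99735 = -0.100394 + 0.919028 = 0.818634.
Q̄ = (S₀/π) × [bracket] = (1327/π) × 0.818634 = 345.79 W/m².
Ratio Q̄_A / Q̄_B = 411.15 / 345.79 = 1.189.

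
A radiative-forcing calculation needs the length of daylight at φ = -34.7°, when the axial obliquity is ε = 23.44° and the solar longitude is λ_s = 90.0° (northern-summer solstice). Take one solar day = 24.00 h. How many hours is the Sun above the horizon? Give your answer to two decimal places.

Solar declination: sin δ = sin ε · sin λ_s = sin 23.44° × sin 90.0° = 0.39779, so δ = +23.440°.
cos H₀ = −tan φ · tan δ = −tan(-34.7°) × tan(+23.440°) = 0.3002, so H₀ = 1.2659 rad = 72.53°.
Daylight = 2H₀/(2π) × 24.00 h = (1.2659/π) × 24.00 = 9.67 h.

9.67 h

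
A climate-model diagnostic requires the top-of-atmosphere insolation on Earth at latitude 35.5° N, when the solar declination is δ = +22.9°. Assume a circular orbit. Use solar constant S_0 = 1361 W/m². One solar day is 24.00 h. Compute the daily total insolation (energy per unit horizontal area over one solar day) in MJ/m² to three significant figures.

cos h₀ = −tan(+35.5°) tan(+22.900°) = -0.3013, h₀ = 1.8769 rad.
Bracket: h₀ sin ϕ sin δ + cos ϕ cos δ sin h₀ = 1.8769×0.58070×0.38912 + 0.81412×0.92119×0.95353 = 0.424108 + 0.715109 = 1.139217.
Q̄ = (S_0/π) × [bracket] = (1361/π) × 1.139217 = 493.53 W/m².
Daily total = Q̄ × 24.00 h × 3600 s/h = 493.53 × 24.00 × 3600 / 10⁶ = 42.64 MJ/m².

42.6 MJ/m²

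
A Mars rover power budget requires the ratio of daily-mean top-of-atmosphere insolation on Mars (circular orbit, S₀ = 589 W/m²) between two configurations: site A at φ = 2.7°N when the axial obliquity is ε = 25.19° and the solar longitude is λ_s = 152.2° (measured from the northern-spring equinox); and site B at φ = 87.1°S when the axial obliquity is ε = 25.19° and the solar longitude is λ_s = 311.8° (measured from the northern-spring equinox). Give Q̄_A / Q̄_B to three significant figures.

— Configuration A (φ=+2.7°):
Solar declination: sin δ = sin ε · sin λ_s = sin 25.19° × sin 152.2° = 0.19850, so δ = +11.449°.
cos H₀ = −tan(+2.7°) tan(+11.449°) = -0.0096, H₀ = 1.5803 rad.
Bracket: H₀ sin φ sin δ + cos φ cos δ sin H₀ = 1.5803×0.04711×0.19850 + 0.99889×0.98010×0.99995 = 0.014778 + 0.978963 = 0.993741.
Q̄ = (S₀/π) × [bracket] = (589/π) × 0.993741 = 186.31 W/m².
— Configuration B (φ=-87.1°):
Solar declination: sin δ = sin ε · sin λ_s = sin 25.19° × sin 311.8° = -0.31729, so δ = -18.499°.
cos H₀ = −tan(-87.1°) tan(-18.499°) = -6.6047 ≤ −1 ⇒ polar day, H₀ = π.
Bracket: H₀ sin φ sin δ + cos φ cos δ sin H₀ = 3.1416×-0.99872×-0.31729 + 0.05059×0.94833×0.00000 = 0.995522 + 0.000000 = 0.995522.
Q̄ = (S₀/π) × [bracket] = (589/π) × 0.995522 = 186.64 W/m².
Ratio Q̄_A / Q̄_B = 186.31 / 186.64 = 0.9982.

Q̄_A / Q̄_B ≈ 0.998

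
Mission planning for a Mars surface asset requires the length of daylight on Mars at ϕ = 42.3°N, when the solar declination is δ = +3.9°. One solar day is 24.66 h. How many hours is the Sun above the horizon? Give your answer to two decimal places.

cos h₀ = −tan ϕ · tan δ = −tan(+42.3°) × tan(+3.900°) = -0.0620, so h₀ = 1.6329 rad = 93.56°.
Daylight = 2h₀/(2π) × 24.66 h = (1.6329/π) × 24.66 = 12.82 h.

12.82 h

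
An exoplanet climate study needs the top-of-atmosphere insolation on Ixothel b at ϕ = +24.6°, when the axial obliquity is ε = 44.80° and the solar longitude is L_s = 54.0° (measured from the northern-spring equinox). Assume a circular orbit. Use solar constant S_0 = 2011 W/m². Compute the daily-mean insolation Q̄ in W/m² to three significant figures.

Q̄ ≈ 741 W/m²

Solar declination: sin δ = sin ε · sin L_s = sin 44.80° × sin 54.0° = 0.57006, so δ = +34.754°.
cos h₀ = −tan(+24.6°) tan(+34.754°) = -0.3177, h₀ = 1.8941 rad.
Bracket: h₀ sin ϕ sin δ + cos ϕ cos δ sin h₀ = 1.8941×0.41628×0.57006 + 0.90924×0.82160×0.94820 = 0.449479 + 0.708335 = 1.157814.
Q̄ = (S_0/π) × [bracket] = (2011/π) × 1.157814 = 741.1 W/m².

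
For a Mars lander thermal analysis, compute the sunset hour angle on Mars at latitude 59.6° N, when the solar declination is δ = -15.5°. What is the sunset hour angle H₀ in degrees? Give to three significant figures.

cos H₀ = −tan φ · tan δ = −tan(+59.6°) × tan(-15.500°) = 0.4727, so H₀ = 1.0785 rad = 61.79°.

H₀ = 61.8°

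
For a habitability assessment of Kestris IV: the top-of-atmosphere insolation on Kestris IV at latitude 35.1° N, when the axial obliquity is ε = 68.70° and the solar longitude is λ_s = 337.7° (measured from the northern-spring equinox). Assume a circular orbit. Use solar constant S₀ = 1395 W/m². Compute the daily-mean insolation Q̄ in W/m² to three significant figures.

Solar declination: sin δ = sin ε · sin λ_s = sin 68.70° × sin 337.7° = -0.35354, so δ = -20.704°.
cos H₀ = −tan(+35.1°) tan(-20.704°) = 0.2656, H₀ = 1.3019 rad.
Bracket: H₀ sin φ sin δ + cos φ cos δ sin H₀ = 1.3019×0.57501×-0.35354 + 0.81815×0.93542×0.96408 = -0.264662 + 0.737824 = 0.473162.
Q̄ = (S₀/π) × [bracket] = (1395/π) × 0.473162 = 210.1 W/m².

Q̄ ≈ 210 W/m²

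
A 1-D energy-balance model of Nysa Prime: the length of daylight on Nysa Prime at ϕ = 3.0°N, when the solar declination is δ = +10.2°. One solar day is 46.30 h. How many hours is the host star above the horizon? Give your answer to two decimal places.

23.29 h

cos h₀ = −tan ϕ · tan δ = −tan(+3.0°) × tan(+10.200°) = -0.0094, so h₀ = 1.5802 rad = 90.54°.
Daylight = 2h₀/(2π) × 46.30 h = (1.5802/π) × 46.30 = 23.29 h.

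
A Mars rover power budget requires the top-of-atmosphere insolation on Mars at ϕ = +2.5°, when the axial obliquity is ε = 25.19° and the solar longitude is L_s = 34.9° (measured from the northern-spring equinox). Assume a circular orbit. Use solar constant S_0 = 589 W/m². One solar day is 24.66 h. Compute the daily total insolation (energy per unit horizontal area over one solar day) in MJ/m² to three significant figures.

Solar declination: sin δ = sin ε · sin L_s = sin 25.19° × sin 34.9° = 0.24352, so δ = +14.094°.
cos h₀ = −tan(+2.5°) tan(+14.094°) = -0.0110, h₀ = 1.5818 rad.
Bracket: h₀ sin ϕ sin δ + cos ϕ cos δ sin h₀ = 1.5818×0.04362×0.24352 + 0.99905×0.96990×0.99994 = 0.016802 + 0.968920 = 0.985722.
Q̄ = (S_0/π) × [bracket] = (589/π) × 0.985722 = 184.81 W/m².
Daily total = Q̄ × 24.66 h × 3600 s/h = 184.81 × 24.66 × 3600 / 10⁶ = 16.41 MJ/m².

16.4 MJ/m²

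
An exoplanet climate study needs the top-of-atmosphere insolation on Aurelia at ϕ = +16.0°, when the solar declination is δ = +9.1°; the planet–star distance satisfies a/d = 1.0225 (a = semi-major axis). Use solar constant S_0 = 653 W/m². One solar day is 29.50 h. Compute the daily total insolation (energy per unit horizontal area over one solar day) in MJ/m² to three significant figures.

23.5 MJ/m²

cos h₀ = −tan(+16.0°) tan(+9.100°) = -0.0459, h₀ = 1.6167 rad.
Bracket: h₀ sin ϕ sin δ + cos ϕ cos δ sin h₀ = 1.6167×0.27564×0.15816 + 0.96126×0.98741×0.99894 = 0.070480 + 0.948152 = 1.018632.
Inverse-square distance factor (a/d)² = 1.0225² = 1.045506.
Q̄ = (S_0/π) × 1.045506 × [bracket] = (653/π) × 1.045506 × 1.018632 = 221.36 W/m².
Daily total = Q̄ × 29.50 h × 3600 s/h = 221.36 × 29.50 × 3600 / 10⁶ = 23.51 MJ/m².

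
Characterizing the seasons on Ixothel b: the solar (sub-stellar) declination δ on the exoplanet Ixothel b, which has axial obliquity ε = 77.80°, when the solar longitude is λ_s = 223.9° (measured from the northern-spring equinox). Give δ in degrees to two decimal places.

sin δ = sin ε · sin λ_s = sin 77.80° × sin 223.9° = -0.677742.
δ = arcsin(-0.677742) = -42.67°.

δ = -42.67°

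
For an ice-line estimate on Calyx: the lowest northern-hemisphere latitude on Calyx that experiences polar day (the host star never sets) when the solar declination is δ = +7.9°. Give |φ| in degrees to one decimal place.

|φ| = 82.1°

Polar day requires cos H₀ = −tan φ tan δ ≤ −1, i.e. tan φ tan δ ≥ 1.
The boundary is |tan φ| · |tan δ| = 1, so |φ| = 90° − |δ| = 90° − 7.9° = 82.1° in the northern hemisphere.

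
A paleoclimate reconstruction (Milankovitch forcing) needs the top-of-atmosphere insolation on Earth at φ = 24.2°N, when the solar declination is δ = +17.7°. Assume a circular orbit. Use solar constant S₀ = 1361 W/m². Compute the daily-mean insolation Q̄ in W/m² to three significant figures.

Q̄ ≈ 465 W/m²

cos H₀ = −tan(+24.2°) tan(+17.700°) = -0.1434, H₀ = 1.7147 rad.
Bracket: H₀ sin φ sin δ + cos φ cos δ sin H₀ = 1.7147×0.40992×0.30403 + 0.91212×0.95266×0.98966 = 0.213700 + 0.859955 = 1.073655.
Q̄ = (S₀/π) × [bracket] = (1361/π) × 1.073655 = 465.1 W/m².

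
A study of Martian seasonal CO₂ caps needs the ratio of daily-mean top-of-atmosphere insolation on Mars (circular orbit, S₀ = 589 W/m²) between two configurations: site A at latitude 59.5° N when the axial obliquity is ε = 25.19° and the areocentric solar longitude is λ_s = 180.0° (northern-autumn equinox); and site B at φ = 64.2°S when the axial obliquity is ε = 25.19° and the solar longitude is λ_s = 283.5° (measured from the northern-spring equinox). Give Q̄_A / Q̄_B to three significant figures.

— Configuration A (φ=+59.5°):
sin δ = sin 25.19° × sin 180.0° = 0.00000, so δ = +0.000°.
cos H₀ = −tan(+59.5°) tan(+0.000°) = -0.0000, H₀ = 1.5708 rad.
Bracket: H₀ sin φ sin δ + cos φ cos δ sin H₀ = 1.5708×0.86163×0.00000 + 0.50754×1.00000×1.00000 = 0.000000 + 0.507540 = 0.507540.
Q̄ = (S₀/π) × [bracket] = (589/π) × 0.507540 = 95.156 W/m².
— Configuration B (φ=-64.2°):
Solar declination: sin δ = sin ε · sin λ_s = sin 25.19° × sin 283.5° = -0.41386, so δ = -24.448°.
cos H₀ = −tan(-64.2°) tan(-24.448°) = -0.9404, H₀ = 2.7947 rad.
Bracket: H₀ sin φ sin δ + cos φ cos δ sin H₀ = 2.7947×-0.90032×-0.41386 + 0.43523×0.91034×0.33998 = 1.041323 + 0.134703 = 1.176026.
Q̄ = (S₀/π) × [bracket] = (589/π) × 1.176026 = 220.49 W/m².
Ratio Q̄_A / Q̄_B = 95.156 / 220.49 = 0.4316.

Q̄_A / Q̄_B ≈ 0.432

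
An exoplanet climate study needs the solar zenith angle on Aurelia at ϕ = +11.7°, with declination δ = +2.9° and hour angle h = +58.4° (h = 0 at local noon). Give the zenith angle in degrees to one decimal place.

θ_z = 58.5°

cos θ_z = sin ϕ sin δ + cos ϕ cos δ cos h = 0.010260 + 0.512442 = 0.522702.
θ_z = arccos(0.522702) = 58.5°.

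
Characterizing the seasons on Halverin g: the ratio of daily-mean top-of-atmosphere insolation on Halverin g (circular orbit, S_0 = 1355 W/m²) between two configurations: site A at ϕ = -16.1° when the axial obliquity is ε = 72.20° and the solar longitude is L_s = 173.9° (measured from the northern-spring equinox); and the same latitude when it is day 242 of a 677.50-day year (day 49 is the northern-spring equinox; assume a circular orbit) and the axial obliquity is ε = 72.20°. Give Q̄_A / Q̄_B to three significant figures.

Q̄_A / Q̄_B ≈ 18.8

— Configuration A (ϕ=-16.1°):
Solar declination: sin δ = sin ε · sin L_s = sin 72.20° × sin 173.9° = 0.10118, so δ = +5.807°.
cos h₀ = −tan(-16.1°) tan(+5.807°) = 0.0294, h₀ = 1.5414 rad.
Bracket: h₀ sin ϕ sin δ + cos ϕ cos δ sin h₀ = 1.5414×-0.27731×0.10118 + 0.96078×0.99487×0.99957 = -0.043249 + 0.955440 = 0.912191.
Q̄ = (S_0/π) × [bracket] = (1355/π) × 0.912191 = 393.44 W/m².
— Configuration B (ϕ=-16.1°):
Solar longitude: L_s = 360° × (242 − 49)/677.50 = 102.554°.
sin δ = sin 72.20° × sin 102.554° = 0.92937, so δ = +68.336°.
cos h₀ = −tan(-16.1°) tan(+68.336°) = 0.7267, h₀ = 0.7574 rad.
Bracket: h₀ sin ϕ sin δ + cos ϕ cos δ sin h₀ = 0.7574×-0.27731×0.92937 + 0.96078×0.36916×0.68701 = -0.195200 + 0.243670 = 0.048470.
Q̄ = (S_0/π) × [bracket] = (1355/π) × 0.048470 = 20.906 W/m².
Ratio Q̄_A / Q̄_B = 393.44 / 20.906 = 18.82.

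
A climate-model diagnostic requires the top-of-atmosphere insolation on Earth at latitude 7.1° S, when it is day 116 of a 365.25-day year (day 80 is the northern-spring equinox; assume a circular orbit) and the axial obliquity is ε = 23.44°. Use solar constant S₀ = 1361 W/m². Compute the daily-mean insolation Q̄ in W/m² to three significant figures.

Q̄ ≈ 399 W/m²

Solar longitude: λ_s = 360° × (116 − 80)/365.25 = 35.483°.
sin δ = sin 23.44° × sin 35.483° = 0.23090, so δ = +13.350°.
cos H₀ = −tan(-7.1°) tan(+13.350°) = 0.0296, H₀ = 1.5412 rad.
Bracket: H₀ sin φ sin δ + cos φ cos δ sin H₀ = 1.5412×-0.12360×0.23090 + 0.99233×0.97298×0.99956 = -0.043985 + 0.965092 = 0.921107.
Q̄ = (S₀/π) × [bracket] = (1361/π) × 0.921107 = 399.0 W/m².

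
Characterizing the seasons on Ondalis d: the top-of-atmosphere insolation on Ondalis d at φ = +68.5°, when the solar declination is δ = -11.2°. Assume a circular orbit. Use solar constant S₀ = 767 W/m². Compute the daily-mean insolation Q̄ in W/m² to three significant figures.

Q̄ ≈ 29.8 W/m²

cos H₀ = −tan(+68.5°) tan(-11.200°) = 0.5027, H₀ = 1.0441 rad.
Bracket: H₀ sin φ sin δ + cos φ cos δ sin H₀ = 1.0441×0.93042×-0.19423 + 0.36650×0.98096×0.86448 = -0.188685 + 0.310799 = 0.122114.
Q̄ = (S₀/π) × [bracket] = (767/π) × 0.122114 = 29.81 W/m².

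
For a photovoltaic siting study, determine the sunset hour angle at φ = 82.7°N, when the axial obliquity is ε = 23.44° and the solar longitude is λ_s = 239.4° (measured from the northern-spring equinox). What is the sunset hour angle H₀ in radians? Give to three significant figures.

Solar declination: sin δ = sin ε · sin λ_s = sin 23.44° × sin 239.4° = -0.34239, so δ = -20.023°.
cos H₀ = −tan φ · tan δ = 2.8447 ≥ 1, so the Sun never rises (polar night) and H₀ = 0.

H₀ = 0.00 rad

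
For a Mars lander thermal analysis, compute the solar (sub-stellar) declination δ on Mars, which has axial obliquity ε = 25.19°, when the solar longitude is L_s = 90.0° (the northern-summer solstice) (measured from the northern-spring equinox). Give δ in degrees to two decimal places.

δ = +25.19°

sin δ = sin ε · sin L_s = sin 25.19° × sin 90.0° = 0.425621.
δ = arcsin(0.425621) = +25.19°.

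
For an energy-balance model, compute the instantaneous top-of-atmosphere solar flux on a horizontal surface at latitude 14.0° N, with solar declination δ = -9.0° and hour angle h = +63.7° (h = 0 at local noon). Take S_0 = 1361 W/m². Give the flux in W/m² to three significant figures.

cos θ_z = sin ϕ sin δ + cos ϕ cos δ cos h = -0.037845 + 0.424617 = 0.386772.
Flux = S_0 · cos θ_z = 1361 × 0.386772 = 526.4 W/m².

526 W/m²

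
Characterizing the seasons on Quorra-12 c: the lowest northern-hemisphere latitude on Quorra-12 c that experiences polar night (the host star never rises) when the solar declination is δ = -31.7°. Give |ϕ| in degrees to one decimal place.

Polar night requires cos h₀ = −tan ϕ tan δ ≥ 1, i.e. tan ϕ tan δ ≤ −1.
The boundary is |tan ϕ| · |tan δ| = 1, so |ϕ| = 90° − |δ| = 90° − 31.7° = 58.3° in the northern hemisphere.

|ϕ| = 58.3°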